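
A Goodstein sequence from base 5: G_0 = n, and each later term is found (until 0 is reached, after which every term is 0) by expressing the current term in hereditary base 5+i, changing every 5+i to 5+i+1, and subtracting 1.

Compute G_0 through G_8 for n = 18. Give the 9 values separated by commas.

18, 20, 22, 24, 26, 27, 28, 29, 30

[0] 18 ≡ 3·5 + 3 (base 5). Lift 6: 21. −1: 20.
[1] 20 ≡ 3·6 + 2 (base 6). Lift 7: 23. −1: 22.
[2] 22 ≡ 3·7 + 1 (base 7). Lift 8: 25. −1: 24.
[3] 24 ≡ 3·8 (base 8). Lift 9: 27. −1: 26.
[4] 26 ≡ 2·9 + 8 (base 9). Lift 10: 28. −1: 27.
[5] 27 ≡ 2·10 + 7 (base 10). Lift 11: 29. −1: 28.
[6] 28 ≡ 2·11 + 6 (base 11). Lift 12: 30. −1: 29.
[7] 29 ≡ 2·12 + 5 (base 12). Lift 13: 31. −1: 30.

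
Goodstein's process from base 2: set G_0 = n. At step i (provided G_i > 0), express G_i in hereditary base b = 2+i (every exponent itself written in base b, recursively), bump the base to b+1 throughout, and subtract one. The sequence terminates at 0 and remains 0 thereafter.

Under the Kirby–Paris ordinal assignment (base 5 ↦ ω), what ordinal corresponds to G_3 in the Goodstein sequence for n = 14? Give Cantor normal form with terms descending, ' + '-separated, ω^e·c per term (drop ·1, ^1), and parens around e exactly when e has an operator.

i=0: 14 = 2^(2 + 1) + 2^2 + 2 (b=2); 2→3: 3^(3 + 1) + 3^3 + 3 = 111; 111−1 = 110
i=1: 110 = 3^(3 + 1) + 3^3 + 2 (b=3); 3→4: 4^(4 + 1) + 4^4 + 2 = 1282; 1282−1 = 1281
i=2: 1281 = 4^(4 + 1) + 4^4 + 1 (b=4); 4→5: 5^(5 + 1) + 5^5 + 1 = 18751; 18751−1 = 18750
i=3: 18750 = 5^(5 + 1) + 5^5 (b=5); 5→6: 6^(6 + 1) + 6^6 = 326592; 326592−1 = 326591

ω^(ω + 1) + ω^ω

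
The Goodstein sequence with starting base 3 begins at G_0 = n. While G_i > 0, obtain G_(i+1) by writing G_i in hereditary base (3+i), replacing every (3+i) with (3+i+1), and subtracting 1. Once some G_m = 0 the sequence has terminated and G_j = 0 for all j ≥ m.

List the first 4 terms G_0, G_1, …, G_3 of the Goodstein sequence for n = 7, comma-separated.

7, 8, 9, 9

step 0: 7 = 2·3 + 1; sub 4 for 3: 2·4 + 1; = 9; G_1 = 9−1 = 8
step 1: 8 = 2·4; sub 5 for 4: 2·5; = 10; G_2 = 10−1 = 9
step 2: 9 = 5 + 4; sub 6 for 5: 6 + 4; = 10; G_3 = 10−1 = 9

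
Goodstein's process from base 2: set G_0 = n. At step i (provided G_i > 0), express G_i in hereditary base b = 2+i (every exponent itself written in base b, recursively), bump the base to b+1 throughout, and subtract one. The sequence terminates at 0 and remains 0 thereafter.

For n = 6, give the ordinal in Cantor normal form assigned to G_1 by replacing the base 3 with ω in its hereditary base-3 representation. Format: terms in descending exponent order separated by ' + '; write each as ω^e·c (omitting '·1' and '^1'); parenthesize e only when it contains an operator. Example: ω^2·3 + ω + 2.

i=0: 6 = 2^2 + 2 (b=2); 2→3: 3^3 + 3 = 30; 30−1 = 29
i=1: 29 = 3^3 + 2 (b=3); 3→4: 4^4 + 2 = 258; 258−1 = 257

ω^ω + 2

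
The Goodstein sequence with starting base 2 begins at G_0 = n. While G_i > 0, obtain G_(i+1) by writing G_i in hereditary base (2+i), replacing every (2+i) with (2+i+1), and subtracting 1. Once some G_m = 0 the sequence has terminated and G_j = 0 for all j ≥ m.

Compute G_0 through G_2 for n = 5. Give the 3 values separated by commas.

i=0: 5 = 2^2 + 1 (b=2); 2→3: 3^3 + 1 = 28; 28−1 = 27
i=1: 27 = 3^3 (b=3); 3→4: 4^4 = 256; 256−1 = 255

5, 27, 255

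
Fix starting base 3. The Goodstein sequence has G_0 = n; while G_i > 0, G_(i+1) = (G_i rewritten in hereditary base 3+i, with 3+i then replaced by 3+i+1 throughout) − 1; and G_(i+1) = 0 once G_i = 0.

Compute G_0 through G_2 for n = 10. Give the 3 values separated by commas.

10 —HB3→ 3^2 + 1 —bump→ 4^2 + 1 = 17 —(−1)→ 16
16 —HB4→ 4^2 —bump→ 5^2 = 25 —(−1)→ 24

10, 16, 24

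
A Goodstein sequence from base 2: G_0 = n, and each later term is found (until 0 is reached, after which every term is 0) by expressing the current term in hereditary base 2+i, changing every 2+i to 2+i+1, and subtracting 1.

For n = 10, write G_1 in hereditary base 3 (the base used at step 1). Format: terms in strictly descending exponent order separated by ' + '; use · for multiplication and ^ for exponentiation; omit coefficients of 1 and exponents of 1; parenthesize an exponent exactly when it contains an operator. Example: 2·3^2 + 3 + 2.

10 —HB2→ 2^(2 + 1) + 2 —bump→ 3^(3 + 1) + 3 = 84 —(−1)→ 83
83 —HB3→ 3^(3 + 1) + 2 —bump→ 4^(4 + 1) + 2 = 1026 —(−1)→ 1025

3^(3 + 1) + 2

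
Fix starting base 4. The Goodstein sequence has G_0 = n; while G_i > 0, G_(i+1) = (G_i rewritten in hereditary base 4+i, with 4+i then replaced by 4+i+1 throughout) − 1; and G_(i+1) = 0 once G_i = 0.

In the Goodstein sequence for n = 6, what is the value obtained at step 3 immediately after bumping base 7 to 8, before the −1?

6

[0] 6 ≡ 4 + 2 (base 4). Lift 5: 7. −1: 6.
[1] 6 ≡ 5 + 1 (base 5). Lift 6: 7. −1: 6.
[2] 6 ≡ 6 (base 6). Lift 7: 7. −1: 6.
[3] 6 ≡ 6 (base 7). Lift 8: 6. −1: 5.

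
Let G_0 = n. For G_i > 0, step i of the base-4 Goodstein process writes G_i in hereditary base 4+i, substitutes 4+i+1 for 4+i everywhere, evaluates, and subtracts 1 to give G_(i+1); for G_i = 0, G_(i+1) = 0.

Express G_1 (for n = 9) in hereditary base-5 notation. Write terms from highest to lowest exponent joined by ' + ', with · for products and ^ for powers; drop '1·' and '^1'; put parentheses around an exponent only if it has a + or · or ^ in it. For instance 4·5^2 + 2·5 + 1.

2·5

9 —HB4→ 2·4 + 1 —bump→ 2·5 + 1 = 11 —(−1)→ 10
10 —HB5→ 2·5 —bump→ 2·6 = 12 —(−1)→ 11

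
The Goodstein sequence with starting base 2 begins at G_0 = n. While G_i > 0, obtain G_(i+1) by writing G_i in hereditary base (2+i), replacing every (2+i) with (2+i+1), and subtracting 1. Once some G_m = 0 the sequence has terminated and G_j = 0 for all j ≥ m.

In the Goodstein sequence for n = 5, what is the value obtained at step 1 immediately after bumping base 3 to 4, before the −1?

256

5 —HB2→ 2^2 + 1 —bump→ 3^3 + 1 = 28 —(−1)→ 27
27 —HB3→ 3^3 —bump→ 4^4 = 256 —(−1)→ 255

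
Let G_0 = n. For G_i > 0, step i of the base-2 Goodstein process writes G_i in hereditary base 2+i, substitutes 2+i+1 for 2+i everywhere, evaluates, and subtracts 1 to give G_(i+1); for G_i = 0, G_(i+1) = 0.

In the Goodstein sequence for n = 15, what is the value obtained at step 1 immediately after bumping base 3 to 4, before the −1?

step 0: 15 = 2^(2 + 1) + 2^2 + 2 + 1; sub 3 for 2: 3^(3 + 1) + 3^3 + 3 + 1; = 112; G_1 = 112−1 = 111
step 1: 111 = 3^(3 + 1) + 3^3 + 3; sub 4 for 3: 4^(4 + 1) + 4^4 + 4; = 1284; G_2 = 1284−1 = 1283

1284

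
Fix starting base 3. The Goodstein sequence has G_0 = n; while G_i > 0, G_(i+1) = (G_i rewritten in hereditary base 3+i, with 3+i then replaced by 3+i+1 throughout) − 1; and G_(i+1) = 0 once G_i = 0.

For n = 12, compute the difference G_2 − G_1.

[0] 12 ≡ 3^2 + 3 (base 3). Lift 4: 20. −1: 19.
[1] 19 ≡ 4^2 + 3 (base 4). Lift 5: 28. −1: 27.

8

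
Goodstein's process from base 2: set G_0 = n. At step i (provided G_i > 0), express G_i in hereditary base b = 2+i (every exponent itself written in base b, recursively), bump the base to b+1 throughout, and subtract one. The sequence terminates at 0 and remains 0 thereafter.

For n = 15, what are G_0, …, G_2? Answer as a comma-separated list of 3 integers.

15, 111, 1283

step 0: 15 = 2^(2 + 1) + 2^2 + 2 + 1; sub 3 for 2: 3^(3 + 1) + 3^3 + 3 + 1; = 112; G_1 = 112−1 = 111
step 1: 111 = 3^(3 + 1) + 3^3 + 3; sub 4 for 3: 4^(4 + 1) + 4^4 + 4; = 1284; G_2 = 1284−1 = 1283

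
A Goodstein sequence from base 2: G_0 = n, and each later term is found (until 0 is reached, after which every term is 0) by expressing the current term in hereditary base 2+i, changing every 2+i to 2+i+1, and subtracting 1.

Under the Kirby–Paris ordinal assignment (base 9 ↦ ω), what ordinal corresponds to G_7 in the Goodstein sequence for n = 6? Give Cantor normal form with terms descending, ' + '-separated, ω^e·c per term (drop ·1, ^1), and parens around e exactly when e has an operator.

i=0: 6 = 2^2 + 2 (b=2); 2→3: 3^3 + 3 = 30; 30−1 = 29
i=1: 29 = 3^3 + 2 (b=3); 3→4: 4^4 + 2 = 258; 258−1 = 257
i=2: 257 = 4^4 + 1 (b=4); 4→5: 5^5 + 1 = 3126; 3126−1 = 3125
i=3: 3125 = 5^5 (b=5); 5→6: 6^6 = 46656; 46656−1 = 46655
i=4: 46655 = 5·6^5 + 5·6^4 + 5·6^3 + 5·6^2 + 5·6 + 5 (b=6); 6→7: 5·7^5 + 5·7^4 + 5·7^3 + 5·7^2 + 5·7 + 5 = 98040; 98040−1 = 98039
i=5: 98039 = 5·7^5 + 5·7^4 + 5·7^3 + 5·7^2 + 5·7 + 4 (b=7); 7→8: 5·8^5 + 5·8^4 + 5·8^3 + 5·8^2 + 5·8 + 4 = 187244; 187244−1 = 187243
i=6: 187243 = 5·8^5 + 5·8^4 + 5·8^3 + 5·8^2 + 5·8 + 3 (b=8); 8→9: 5·9^5 + 5·9^4 + 5·9^3 + 5·9^2 + 5·9 + 3 = 332148; 332148−1 = 332147
i=7: 332147 = 5·9^5 + 5·9^4 + 5·9^3 + 5·9^2 + 5·9 + 2 (b=9); 9→10: 5·10^5 + 5·10^4 + 5·10^3 + 5·10^2 + 5·10 + 2 = 555552; 555552−1 = 555551

ω^5·5 + ω^4·5 + ω^3·5 + ω^2·5 + ω·5 + 2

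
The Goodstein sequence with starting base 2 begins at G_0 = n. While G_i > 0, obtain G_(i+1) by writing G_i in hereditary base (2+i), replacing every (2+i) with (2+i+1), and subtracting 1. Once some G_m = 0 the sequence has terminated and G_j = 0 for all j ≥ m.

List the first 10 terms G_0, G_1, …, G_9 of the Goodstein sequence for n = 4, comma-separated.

4 —HB2→ 2^2 —bump→ 3^3 = 27 —(−1)→ 26
26 —HB3→ 2·3^2 + 2·3 + 2 —bump→ 2·4^2 + 2·4 + 2 = 42 —(−1)→ 41
41 —HB4→ 2·4^2 + 2·4 + 1 —bump→ 2·5^2 + 2·5 + 1 = 61 —(−1)→ 60
60 —HB5→ 2·5^2 + 2·5 —bump→ 2·6^2 + 2·6 = 84 —(−1)→ 83
83 —HB6→ 2·6^2 + 6 + 5 —bump→ 2·7^2 + 7 + 5 = 110 —(−1)→ 109
109 —HB7→ 2·7^2 + 7 + 4 —bump→ 2·8^2 + 8 + 4 = 140 —(−1)→ 139
139 —HB8→ 2·8^2 + 8 + 3 —bump→ 2·9^2 + 9 + 3 = 174 —(−1)→ 173
173 —HB9→ 2·9^2 + 9 + 2 —bump→ 2·10^2 + 10 + 2 = 212 —(−1)→ 211
211 —HB10→ 2·10^2 + 10 + 1 —bump→ 2·11^2 + 11 + 1 = 254 —(−1)→ 253

4, 26, 41, 60, 83, 109, 139, 173, 211, 253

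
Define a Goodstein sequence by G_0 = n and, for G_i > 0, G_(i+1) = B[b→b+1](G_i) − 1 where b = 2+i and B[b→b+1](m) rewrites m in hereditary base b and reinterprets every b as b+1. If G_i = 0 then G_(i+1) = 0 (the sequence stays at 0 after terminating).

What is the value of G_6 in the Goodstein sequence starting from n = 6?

step 0: 6 = 2^2 + 2; sub 3 for 2: 3^3 + 3; = 30; G_1 = 30−1 = 29
step 1: 29 = 3^3 + 2; sub 4 for 3: 4^4 + 2; = 258; G_2 = 258−1 = 257
step 2: 257 = 4^4 + 1; sub 5 for 4: 5^5 + 1; = 3126; G_3 = 3126−1 = 3125
step 3: 3125 = 5^5; sub 6 for 5: 6^6; = 46656; G_4 = 46656−1 = 46655
step 4: 46655 = 5·6^5 + 5·6^4 + 5·6^3 + 5·6^2 + 5·6 + 5; sub 7 for 6: 5·7^5 + 5·7^4 + 5·7^3 + 5·7^2 + 5·7 + 5; = 98040; G_5 = 98040−1 = 98039
step 5: 98039 = 5·7^5 + 5·7^4 + 5·7^3 + 5·7^2 + 5·7 + 4; sub 8 for 7: 5·8^5 + 5·8^4 + 5·8^3 + 5·8^2 + 5·8 + 4; = 187244; G_6 = 187244−1 = 187243

187243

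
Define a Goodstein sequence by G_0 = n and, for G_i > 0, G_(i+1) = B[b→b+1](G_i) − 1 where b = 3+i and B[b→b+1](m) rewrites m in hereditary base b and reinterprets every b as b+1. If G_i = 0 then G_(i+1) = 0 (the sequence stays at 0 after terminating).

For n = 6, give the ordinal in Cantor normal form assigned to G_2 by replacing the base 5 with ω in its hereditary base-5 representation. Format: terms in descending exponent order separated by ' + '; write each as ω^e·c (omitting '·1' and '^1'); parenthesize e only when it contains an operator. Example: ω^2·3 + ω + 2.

ω + 2

G_0=6  [base 3] 2·3  →[3↦4]→  2·4 = 8  −1 ⇒ G_1=7
G_1=7  [base 4] 4 + 3  →[4↦5]→  5 + 3 = 8  −1 ⇒ G_2=7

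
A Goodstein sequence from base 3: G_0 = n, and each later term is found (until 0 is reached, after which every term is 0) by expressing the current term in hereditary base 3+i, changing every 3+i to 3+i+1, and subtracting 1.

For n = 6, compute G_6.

6

base 3: 6 = 2·3; at 4: 2·4 = 8; next = 7
base 4: 7 = 4 + 3; at 5: 5 + 3 = 8; next = 7
base 5: 7 = 5 + 2; at 6: 6 + 2 = 8; next = 7
base 6: 7 = 6 + 1; at 7: 7 + 1 = 8; next = 7
base 7: 7 = 7; at 8: 8 = 8; next = 7
base 8: 7 = 7; at 9: 7 = 7; next = 6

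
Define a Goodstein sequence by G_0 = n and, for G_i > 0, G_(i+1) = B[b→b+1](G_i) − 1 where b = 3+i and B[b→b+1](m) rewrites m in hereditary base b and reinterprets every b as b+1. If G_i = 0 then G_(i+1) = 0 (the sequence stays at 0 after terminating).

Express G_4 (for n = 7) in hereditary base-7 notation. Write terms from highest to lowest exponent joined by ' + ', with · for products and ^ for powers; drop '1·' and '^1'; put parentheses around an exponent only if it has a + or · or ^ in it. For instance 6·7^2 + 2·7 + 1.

7 + 2

G_0=7  [base 3] 2·3 + 1  →[3↦4]→  2·4 + 1 = 9  −1 ⇒ G_1=8
G_1=8  [base 4] 2·4  →[4↦5]→  2·5 = 10  −1 ⇒ G_2=9
G_2=9  [base 5] 5 + 4  →[5↦6]→  6 + 4 = 10  −1 ⇒ G_3=9
G_3=9  [base 6] 6 + 3  →[6↦7]→  7 + 3 = 10  −1 ⇒ G_4=9
G_4=9  [base 7] 7 + 2  →[7↦8]→  8 + 2 = 10  −1 ⇒ G_5=9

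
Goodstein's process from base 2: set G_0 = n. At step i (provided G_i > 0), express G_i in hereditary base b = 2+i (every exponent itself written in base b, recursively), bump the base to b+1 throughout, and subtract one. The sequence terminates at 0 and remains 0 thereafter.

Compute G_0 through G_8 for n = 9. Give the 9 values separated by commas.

9, 81, 1023, 9842, 140743, 2471826, 50333399, 1162263921, 30000003325

(0) 9|_2 = 2^(2 + 1) + 1 ↦ 3^(3 + 1) + 1|_3 = 82 ⇒ 81
(1) 81|_3 = 3^(3 + 1) ↦ 4^(4 + 1)|_4 = 1024 ⇒ 1023
(2) 1023|_4 = 3·4^4 + 3·4^3 + 3·4^2 + 3·4 + 3 ↦ 3·5^5 + 3·5^3 + 3·5^2 + 3·5 + 3|_5 = 9843 ⇒ 9842
(3) 9842|_5 = 3·5^5 + 3·5^3 + 3·5^2 + 3·5 + 2 ↦ 3·6^6 + 3·6^3 + 3·6^2 + 3·6 + 2|_6 = 140744 ⇒ 140743
(4) 140743|_6 = 3·6^6 + 3·6^3 + 3·6^2 + 3·6 + 1 ↦ 3·7^7 + 3·7^3 + 3·7^2 + 3·7 + 1|_7 = 2471827 ⇒ 2471826
(5) 2471826|_7 = 3·7^7 + 3·7^3 + 3·7^2 + 3·7 ↦ 3·8^8 + 3·8^3 + 3·8^2 + 3·8|_8 = 50333400 ⇒ 50333399
(6) 50333399|_8 = 3·8^8 + 3·8^3 + 3·8^2 + 2·8 + 7 ↦ 3·9^9 + 3·9^3 + 3·9^2 + 2·9 + 7|_9 = 1162263922 ⇒ 1162263921
(7) 1162263921|_9 = 3·9^9 + 3·9^3 + 3·9^2 + 2·9 + 6 ↦ 3·10^10 + 3·10^3 + 3·10^2 + 2·10 + 6|_10 = 30000003326 ⇒ 30000003325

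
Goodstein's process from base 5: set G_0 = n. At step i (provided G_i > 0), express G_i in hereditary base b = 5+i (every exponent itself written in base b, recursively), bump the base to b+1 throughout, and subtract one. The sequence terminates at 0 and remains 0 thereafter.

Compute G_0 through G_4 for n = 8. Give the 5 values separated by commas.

G_0 = 8. HB_5(8) = 5 + 3. Bump = 9. G_1 = 8.
G_1 = 8. HB_6(8) = 6 + 2. Bump = 9. G_2 = 8.
G_2 = 8. HB_7(8) = 7 + 1. Bump = 9. G_3 = 8.
G_3 = 8. HB_8(8) = 8. Bump = 9. G_4 = 8.

8, 8, 8, 8, 8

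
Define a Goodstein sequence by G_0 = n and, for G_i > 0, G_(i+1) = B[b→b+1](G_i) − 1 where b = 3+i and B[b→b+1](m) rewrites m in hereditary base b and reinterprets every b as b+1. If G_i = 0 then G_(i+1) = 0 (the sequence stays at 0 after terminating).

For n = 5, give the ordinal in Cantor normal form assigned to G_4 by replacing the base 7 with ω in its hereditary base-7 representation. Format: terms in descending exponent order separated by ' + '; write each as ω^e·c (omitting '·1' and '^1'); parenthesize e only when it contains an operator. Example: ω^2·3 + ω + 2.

[0] 5 ≡ 3 + 2 (base 3). Lift 4: 6. −1: 5.
[1] 5 ≡ 4 + 1 (base 4). Lift 5: 6. −1: 5.
[2] 5 ≡ 5 (base 5). Lift 6: 6. −1: 5.
[3] 5 ≡ 5 (base 6). Lift 7: 5. −1: 4.
[4] 4 ≡ 4 (base 7). Lift 8: 4. −1: 3.

4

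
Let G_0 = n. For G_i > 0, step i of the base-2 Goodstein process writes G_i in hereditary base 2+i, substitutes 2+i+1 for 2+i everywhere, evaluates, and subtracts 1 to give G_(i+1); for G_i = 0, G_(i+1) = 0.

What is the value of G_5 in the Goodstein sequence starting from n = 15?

6588344

G_0 = 15. HB_2(15) = 2^(2 + 1) + 2^2 + 2 + 1. Bump = 112. G_1 = 111.
G_1 = 111. HB_3(111) = 3^(3 + 1) + 3^3 + 3. Bump = 1284. G_2 = 1283.
G_2 = 1283. HB_4(1283) = 4^(4 + 1) + 4^4 + 3. Bump = 18753. G_3 = 18752.
G_3 = 18752. HB_5(18752) = 5^(5 + 1) + 5^5 + 2. Bump = 326594. G_4 = 326593.
G_4 = 326593. HB_6(326593) = 6^(6 + 1) + 6^6 + 1. Bump = 6588345. G_5 = 6588344.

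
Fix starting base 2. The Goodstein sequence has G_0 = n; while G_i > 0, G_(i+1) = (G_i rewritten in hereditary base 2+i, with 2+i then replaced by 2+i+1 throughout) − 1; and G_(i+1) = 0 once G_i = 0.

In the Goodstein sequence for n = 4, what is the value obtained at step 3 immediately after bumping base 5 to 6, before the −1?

84

4 —HB2→ 2^2 —bump→ 3^3 = 27 —(−1)→ 26
26 —HB3→ 2·3^2 + 2·3 + 2 —bump→ 2·4^2 + 2·4 + 2 = 42 —(−1)→ 41
41 —HB4→ 2·4^2 + 2·4 + 1 —bump→ 2·5^2 + 2·5 + 1 = 61 —(−1)→ 60
60 —HB5→ 2·5^2 + 2·5 —bump→ 2·6^2 + 2·6 = 84 —(−1)→ 83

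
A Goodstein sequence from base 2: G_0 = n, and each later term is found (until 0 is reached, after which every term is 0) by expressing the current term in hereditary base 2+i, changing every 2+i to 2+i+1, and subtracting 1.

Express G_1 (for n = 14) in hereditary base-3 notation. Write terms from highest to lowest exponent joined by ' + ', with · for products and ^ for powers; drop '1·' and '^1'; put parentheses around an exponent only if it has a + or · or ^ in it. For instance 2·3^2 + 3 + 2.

(0) 14|_2 = 2^(2 + 1) + 2^2 + 2 ↦ 3^(3 + 1) + 3^3 + 3|_3 = 111 ⇒ 110
(1) 110|_3 = 3^(3 + 1) + 3^3 + 2 ↦ 4^(4 + 1) + 4^4 + 2|_4 = 1282 ⇒ 1281

3^(3 + 1) + 3^3 + 2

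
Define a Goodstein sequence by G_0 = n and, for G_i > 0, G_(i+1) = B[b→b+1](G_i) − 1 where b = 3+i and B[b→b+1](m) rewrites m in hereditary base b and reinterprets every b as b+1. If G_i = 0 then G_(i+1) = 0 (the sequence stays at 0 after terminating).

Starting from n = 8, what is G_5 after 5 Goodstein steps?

G_0=8  [base 3] 2·3 + 2  →[3↦4]→  2·4 + 2 = 10  −1 ⇒ G_1=9
G_1=9  [base 4] 2·4 + 1  →[4↦5]→  2·5 + 1 = 11  −1 ⇒ G_2=10
G_2=10  [base 5] 2·5  →[5↦6]→  2·6 = 12  −1 ⇒ G_3=11
G_3=11  [base 6] 6 + 5  →[6↦7]→  7 + 5 = 12  −1 ⇒ G_4=11
G_4=11  [base 7] 7 + 4  →[7↦8]→  8 + 4 = 12  −1 ⇒ G_5=11

11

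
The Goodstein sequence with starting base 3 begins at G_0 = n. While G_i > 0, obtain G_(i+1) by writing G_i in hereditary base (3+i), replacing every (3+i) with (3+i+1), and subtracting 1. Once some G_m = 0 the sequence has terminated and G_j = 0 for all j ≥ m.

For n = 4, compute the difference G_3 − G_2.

i=0: 4 = 3 + 1 (b=3); 3→4: 4 + 1 = 5; 5−1 = 4
i=1: 4 = 4 (b=4); 4→5: 5 = 5; 5−1 = 4
i=2: 4 = 4 (b=5); 5→6: 4 = 4; 4−1 = 3

-1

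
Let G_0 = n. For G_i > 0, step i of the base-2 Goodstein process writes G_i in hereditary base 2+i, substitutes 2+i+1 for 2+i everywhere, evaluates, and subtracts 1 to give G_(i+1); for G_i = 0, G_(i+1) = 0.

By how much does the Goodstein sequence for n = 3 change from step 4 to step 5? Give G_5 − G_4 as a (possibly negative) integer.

-1

3 —HB2→ 2 + 1 —bump→ 3 + 1 = 4 —(−1)→ 3
3 —HB3→ 3 —bump→ 4 = 4 —(−1)→ 3
3 —HB4→ 3 —bump→ 3 = 3 —(−1)→ 2
2 —HB5→ 2 —bump→ 2 = 2 —(−1)→ 1
1 —HB6→ 1 —bump→ 1 = 1 —(−1)→ 0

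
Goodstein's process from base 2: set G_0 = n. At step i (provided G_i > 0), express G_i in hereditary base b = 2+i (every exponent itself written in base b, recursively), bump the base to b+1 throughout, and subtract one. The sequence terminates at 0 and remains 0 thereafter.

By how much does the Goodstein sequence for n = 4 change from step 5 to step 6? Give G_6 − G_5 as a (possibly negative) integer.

30

i=0: 4 = 2^2 (b=2); 2→3: 3^3 = 27; 27−1 = 26
i=1: 26 = 2·3^2 + 2·3 + 2 (b=3); 3→4: 2·4^2 + 2·4 + 2 = 42; 42−1 = 41
i=2: 41 = 2·4^2 + 2·4 + 1 (b=4); 4→5: 2·5^2 + 2·5 + 1 = 61; 61−1 = 60
i=3: 60 = 2·5^2 + 2·5 (b=5); 5→6: 2·6^2 + 2·6 = 84; 84−1 = 83
i=4: 83 = 2·6^2 + 6 + 5 (b=6); 6→7: 2·7^2 + 7 + 5 = 110; 110−1 = 109
i=5: 109 = 2·7^2 + 7 + 4 (b=7); 7→8: 2·8^2 + 8 + 4 = 140; 140−1 = 139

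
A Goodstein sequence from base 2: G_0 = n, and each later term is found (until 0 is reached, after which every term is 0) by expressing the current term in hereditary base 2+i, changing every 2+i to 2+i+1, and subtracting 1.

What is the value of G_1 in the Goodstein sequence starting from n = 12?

i=0: 12 = 2^(2 + 1) + 2^2 (b=2); 2→3: 3^(3 + 1) + 3^3 = 108; 108−1 = 107
i=1: 107 = 3^(3 + 1) + 2·3^2 + 2·3 + 2 (b=3); 3→4: 4^(4 + 1) + 2·4^2 + 2·4 + 2 = 1066; 1066−1 = 1065

107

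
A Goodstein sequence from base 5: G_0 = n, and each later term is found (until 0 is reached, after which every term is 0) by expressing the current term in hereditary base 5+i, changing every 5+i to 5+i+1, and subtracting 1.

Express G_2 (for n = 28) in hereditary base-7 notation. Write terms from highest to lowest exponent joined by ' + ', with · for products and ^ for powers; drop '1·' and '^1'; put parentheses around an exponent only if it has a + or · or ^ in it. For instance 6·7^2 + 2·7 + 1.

7^2 + 1

28 —HB5→ 5^2 + 3 —bump→ 6^2 + 3 = 39 —(−1)→ 38
38 —HB6→ 6^2 + 2 —bump→ 7^2 + 2 = 51 —(−1)→ 50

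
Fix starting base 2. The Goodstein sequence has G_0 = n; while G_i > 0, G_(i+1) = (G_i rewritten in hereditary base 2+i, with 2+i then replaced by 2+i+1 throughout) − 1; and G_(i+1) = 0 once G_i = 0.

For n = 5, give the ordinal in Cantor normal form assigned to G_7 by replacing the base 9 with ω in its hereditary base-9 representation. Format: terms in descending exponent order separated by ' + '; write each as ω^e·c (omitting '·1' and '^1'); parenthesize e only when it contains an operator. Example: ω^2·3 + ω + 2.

step 0: 5 = 2^2 + 1; sub 3 for 2: 3^3 + 1; = 28; G_1 = 28−1 = 27
step 1: 27 = 3^3; sub 4 for 3: 4^4; = 256; G_2 = 256−1 = 255
step 2: 255 = 3·4^3 + 3·4^2 + 3·4 + 3; sub 5 for 4: 3·5^3 + 3·5^2 + 3·5 + 3; = 468; G_3 = 468−1 = 467
step 3: 467 = 3·5^3 + 3·5^2 + 3·5 + 2; sub 6 for 5: 3·6^3 + 3·6^2 + 3·6 + 2; = 776; G_4 = 776−1 = 775
step 4: 775 = 3·6^3 + 3·6^2 + 3·6 + 1; sub 7 for 6: 3·7^3 + 3·7^2 + 3·7 + 1; = 1198; G_5 = 1198−1 = 1197
step 5: 1197 = 3·7^3 + 3·7^2 + 3·7; sub 8 for 7: 3·8^3 + 3·8^2 + 3·8; = 1752; G_6 = 1752−1 = 1751
step 6: 1751 = 3·8^3 + 3·8^2 + 2·8 + 7; sub 9 for 8: 3·9^3 + 3·9^2 + 2·9 + 7; = 2455; G_7 = 2455−1 = 2454

ω^3·3 + ω^2·3 + ω·2 + 6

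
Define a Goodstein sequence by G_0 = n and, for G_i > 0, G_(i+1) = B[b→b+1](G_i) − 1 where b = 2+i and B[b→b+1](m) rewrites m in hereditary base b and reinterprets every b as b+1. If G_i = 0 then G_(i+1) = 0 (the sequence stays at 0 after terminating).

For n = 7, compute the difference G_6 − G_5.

15953672

[0] 7 ≡ 2^2 + 2 + 1 (base 2). Lift 3: 31. −1: 30.
[1] 30 ≡ 3^3 + 3 (base 3). Lift 4: 260. −1: 259.
[2] 259 ≡ 4^4 + 3 (base 4). Lift 5: 3128. −1: 3127.
[3] 3127 ≡ 5^5 + 2 (base 5). Lift 6: 46658. −1: 46657.
[4] 46657 ≡ 6^6 + 1 (base 6). Lift 7: 823544. −1: 823543.
[5] 823543 ≡ 7^7 (base 7). Lift 8: 16777216. −1: 16777215.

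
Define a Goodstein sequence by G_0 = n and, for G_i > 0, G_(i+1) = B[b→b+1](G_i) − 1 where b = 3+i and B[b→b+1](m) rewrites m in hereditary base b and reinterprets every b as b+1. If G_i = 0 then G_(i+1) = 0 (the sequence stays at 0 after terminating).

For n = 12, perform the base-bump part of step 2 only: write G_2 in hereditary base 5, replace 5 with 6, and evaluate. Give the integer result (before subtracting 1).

G_0=12  [base 3] 3^2 + 3  →[3↦4]→  4^2 + 4 = 20  −1 ⇒ G_1=19
G_1=19  [base 4] 4^2 + 3  →[4↦5]→  5^2 + 3 = 28  −1 ⇒ G_2=27
G_2=27  [base 5] 5^2 + 2  →[5↦6]→  6^2 + 2 = 38  −1 ⇒ G_3=37

38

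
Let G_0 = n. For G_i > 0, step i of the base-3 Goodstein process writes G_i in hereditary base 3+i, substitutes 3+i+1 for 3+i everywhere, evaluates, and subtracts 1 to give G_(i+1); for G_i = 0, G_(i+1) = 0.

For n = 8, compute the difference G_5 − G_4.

0

i=0: 8 = 2·3 + 2 (b=3); 3→4: 2·4 + 2 = 10; 10−1 = 9
i=1: 9 = 2·4 + 1 (b=4); 4→5: 2·5 + 1 = 11; 11−1 = 10
i=2: 10 = 2·5 (b=5); 5→6: 2·6 = 12; 12−1 = 11
i=3: 11 = 6 + 5 (b=6); 6→7: 7 + 5 = 12; 12−1 = 11
i=4: 11 = 7 + 4 (b=7); 7→8: 8 + 4 = 12; 12−1 = 11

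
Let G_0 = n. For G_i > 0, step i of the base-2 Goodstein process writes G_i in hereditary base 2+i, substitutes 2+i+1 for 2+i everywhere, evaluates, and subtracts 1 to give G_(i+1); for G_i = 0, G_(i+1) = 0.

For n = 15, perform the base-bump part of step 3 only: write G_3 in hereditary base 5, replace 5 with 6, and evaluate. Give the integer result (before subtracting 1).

G_0=15  [base 2] 2^(2 + 1) + 2^2 + 2 + 1  →[2↦3]→  3^(3 + 1) + 3^3 + 3 + 1 = 112  −1 ⇒ G_1=111
G_1=111  [base 3] 3^(3 + 1) + 3^3 + 3  →[3↦4]→  4^(4 + 1) + 4^4 + 4 = 1284  −1 ⇒ G_2=1283
G_2=1283  [base 4] 4^(4 + 1) + 4^4 + 3  →[4↦5]→  5^(5 + 1) + 5^5 + 3 = 18753  −1 ⇒ G_3=18752
G_3=18752  [base 5] 5^(5 + 1) + 5^5 + 2  →[5↦6]→  6^(6 + 1) + 6^6 + 2 = 326594  −1 ⇒ G_4=326593

326594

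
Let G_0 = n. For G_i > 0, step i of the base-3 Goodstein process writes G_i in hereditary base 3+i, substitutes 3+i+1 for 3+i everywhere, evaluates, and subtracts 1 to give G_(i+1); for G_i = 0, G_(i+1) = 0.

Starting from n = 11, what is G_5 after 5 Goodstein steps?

base 3: 11 = 3^2 + 2; at 4: 4^2 + 2 = 18; next = 17
base 4: 17 = 4^2 + 1; at 5: 5^2 + 1 = 26; next = 25
base 5: 25 = 5^2; at 6: 6^2 = 36; next = 35
base 6: 35 = 5·6 + 5; at 7: 5·7 + 5 = 40; next = 39
base 7: 39 = 5·7 + 4; at 8: 5·8 + 4 = 44; next = 43
base 8: 43 = 5·8 + 3; at 9: 5·9 + 3 = 48; next = 47

43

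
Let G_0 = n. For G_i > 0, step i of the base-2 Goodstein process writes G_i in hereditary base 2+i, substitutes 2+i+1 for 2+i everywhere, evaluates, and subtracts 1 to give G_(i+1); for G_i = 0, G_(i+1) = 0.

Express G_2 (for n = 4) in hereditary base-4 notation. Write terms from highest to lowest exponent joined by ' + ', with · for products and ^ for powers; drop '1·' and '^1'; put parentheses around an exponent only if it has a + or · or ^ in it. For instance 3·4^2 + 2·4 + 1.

G_0=4  [base 2] 2^2  →[2↦3]→  3^3 = 27  −1 ⇒ G_1=26
G_1=26  [base 3] 2·3^2 + 2·3 + 2  →[3↦4]→  2·4^2 + 2·4 + 2 = 42  −1 ⇒ G_2=41

2·4^2 + 2·4 + 1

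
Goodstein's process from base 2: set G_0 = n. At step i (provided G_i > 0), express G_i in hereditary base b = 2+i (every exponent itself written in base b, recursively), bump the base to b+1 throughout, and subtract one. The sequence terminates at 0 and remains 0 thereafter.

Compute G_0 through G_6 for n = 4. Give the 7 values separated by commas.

4, 26, 41, 60, 83, 109, 139

G_0 = 4. HB_2(4) = 2^2. Bump = 27. G_1 = 26.
G_1 = 26. HB_3(26) = 2·3^2 + 2·3 + 2. Bump = 42. G_2 = 41.
G_2 = 41. HB_4(41) = 2·4^2 + 2·4 + 1. Bump = 61. G_3 = 60.
G_3 = 60. HB_5(60) = 2·5^2 + 2·5. Bump = 84. G_4 = 83.
G_4 = 83. HB_6(83) = 2·6^2 + 6 + 5. Bump = 110. G_5 = 109.
G_5 = 109. HB_7(109) = 2·7^2 + 7 + 4. Bump = 140. G_6 = 139.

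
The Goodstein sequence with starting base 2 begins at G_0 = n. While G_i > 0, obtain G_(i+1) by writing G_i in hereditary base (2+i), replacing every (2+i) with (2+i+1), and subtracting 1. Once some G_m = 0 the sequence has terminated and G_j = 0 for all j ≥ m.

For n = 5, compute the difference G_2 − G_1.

(0) 5|_2 = 2^2 + 1 ↦ 3^3 + 1|_3 = 28 ⇒ 27
(1) 27|_3 = 3^3 ↦ 4^4|_4 = 256 ⇒ 255

228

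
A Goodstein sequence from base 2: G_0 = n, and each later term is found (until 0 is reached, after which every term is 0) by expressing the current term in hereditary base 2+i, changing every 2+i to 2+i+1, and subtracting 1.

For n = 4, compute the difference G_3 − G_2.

step 0: 4 = 2^2; sub 3 for 2: 3^3; = 27; G_1 = 27−1 = 26
step 1: 26 = 2·3^2 + 2·3 + 2; sub 4 for 3: 2·4^2 + 2·4 + 2; = 42; G_2 = 42−1 = 41
step 2: 41 = 2·4^2 + 2·4 + 1; sub 5 for 4: 2·5^2 + 2·5 + 1; = 61; G_3 = 61−1 = 60

19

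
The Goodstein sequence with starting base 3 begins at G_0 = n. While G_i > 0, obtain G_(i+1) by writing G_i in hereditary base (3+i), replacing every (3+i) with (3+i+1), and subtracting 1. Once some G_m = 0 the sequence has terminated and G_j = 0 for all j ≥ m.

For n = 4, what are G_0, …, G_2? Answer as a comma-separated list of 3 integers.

step 0: 4 = 3 + 1; sub 4 for 3: 4 + 1; = 5; G_1 = 5−1 = 4
step 1: 4 = 4; sub 5 for 4: 5; = 5; G_2 = 5−1 = 4

4, 4, 4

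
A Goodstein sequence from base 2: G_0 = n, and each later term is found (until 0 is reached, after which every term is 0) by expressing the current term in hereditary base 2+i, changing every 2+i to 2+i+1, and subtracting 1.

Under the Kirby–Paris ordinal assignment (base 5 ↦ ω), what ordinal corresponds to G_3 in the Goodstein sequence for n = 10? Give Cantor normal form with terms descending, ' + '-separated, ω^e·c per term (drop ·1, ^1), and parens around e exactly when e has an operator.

ω^(ω + 1)

i=0: 10 = 2^(2 + 1) + 2 (b=2); 2→3: 3^(3 + 1) + 3 = 84; 84−1 = 83
i=1: 83 = 3^(3 + 1) + 2 (b=3); 3→4: 4^(4 + 1) + 2 = 1026; 1026−1 = 1025
i=2: 1025 = 4^(4 + 1) + 1 (b=4); 4→5: 5^(5 + 1) + 1 = 15626; 15626−1 = 15625
i=3: 15625 = 5^(5 + 1) (b=5); 5→6: 6^(6 + 1) = 279936; 279936−1 = 279935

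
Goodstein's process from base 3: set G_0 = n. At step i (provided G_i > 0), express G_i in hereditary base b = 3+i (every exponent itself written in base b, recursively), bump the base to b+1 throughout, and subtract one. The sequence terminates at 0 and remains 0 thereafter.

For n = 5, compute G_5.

5 —HB3→ 3 + 2 —bump→ 4 + 2 = 6 —(−1)→ 5
5 —HB4→ 4 + 1 —bump→ 5 + 1 = 6 —(−1)→ 5
5 —HB5→ 5 —bump→ 6 = 6 —(−1)→ 5
5 —HB6→ 5 —bump→ 5 = 5 —(−1)→ 4
4 —HB7→ 4 —bump→ 4 = 4 —(−1)→ 3
3 —HB8→ 3 —bump→ 3 = 3 —(−1)→ 2

3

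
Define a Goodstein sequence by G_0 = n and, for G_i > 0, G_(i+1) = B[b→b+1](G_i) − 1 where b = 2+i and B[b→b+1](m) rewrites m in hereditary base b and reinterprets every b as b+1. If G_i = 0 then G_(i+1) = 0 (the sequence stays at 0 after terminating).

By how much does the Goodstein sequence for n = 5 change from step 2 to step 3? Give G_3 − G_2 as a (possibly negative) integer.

212

(0) 5|_2 = 2^2 + 1 ↦ 3^3 + 1|_3 = 28 ⇒ 27
(1) 27|_3 = 3^3 ↦ 4^4|_4 = 256 ⇒ 255
(2) 255|_4 = 3·4^3 + 3·4^2 + 3·4 + 3 ↦ 3·5^3 + 3·5^2 + 3·5 + 3|_5 = 468 ⇒ 467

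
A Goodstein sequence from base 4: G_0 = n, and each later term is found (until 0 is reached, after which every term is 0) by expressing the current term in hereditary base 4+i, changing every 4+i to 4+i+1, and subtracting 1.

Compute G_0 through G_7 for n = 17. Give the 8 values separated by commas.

17, 25, 35, 39, 43, 47, 51, 55

17 —HB4→ 4^2 + 1 —bump→ 5^2 + 1 = 26 —(−1)→ 25
25 —HB5→ 5^2 —bump→ 6^2 = 36 —(−1)→ 35
35 —HB6→ 5·6 + 5 —bump→ 5·7 + 5 = 40 —(−1)→ 39
39 —HB7→ 5·7 + 4 —bump→ 5·8 + 4 = 44 —(−1)→ 43
43 —HB8→ 5·8 + 3 —bump→ 5·9 + 3 = 48 —(−1)→ 47
47 —HB9→ 5·9 + 2 —bump→ 5·10 + 2 = 52 —(−1)→ 51
51 —HB10→ 5·10 + 1 —bump→ 5·11 + 1 = 56 —(−1)→ 55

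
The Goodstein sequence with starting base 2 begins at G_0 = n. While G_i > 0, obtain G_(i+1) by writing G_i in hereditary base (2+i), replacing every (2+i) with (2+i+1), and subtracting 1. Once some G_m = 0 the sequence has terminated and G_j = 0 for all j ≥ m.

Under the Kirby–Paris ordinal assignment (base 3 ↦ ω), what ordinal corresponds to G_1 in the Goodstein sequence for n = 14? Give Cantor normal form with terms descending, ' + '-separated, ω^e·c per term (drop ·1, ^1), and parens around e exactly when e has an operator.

ω^(ω + 1) + ω^ω + 2

(0) 14|_2 = 2^(2 + 1) + 2^2 + 2 ↦ 3^(3 + 1) + 3^3 + 3|_3 = 111 ⇒ 110
(1) 110|_3 = 3^(3 + 1) + 3^3 + 2 ↦ 4^(4 + 1) + 4^4 + 2|_4 = 1282 ⇒ 1281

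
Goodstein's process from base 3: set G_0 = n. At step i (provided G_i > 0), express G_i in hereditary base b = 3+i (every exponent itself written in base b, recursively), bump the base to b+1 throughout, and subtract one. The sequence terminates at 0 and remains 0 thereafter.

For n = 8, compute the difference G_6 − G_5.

step 0: 8 = 2·3 + 2; sub 4 for 3: 2·4 + 2; = 10; G_1 = 10−1 = 9
step 1: 9 = 2·4 + 1; sub 5 for 4: 2·5 + 1; = 11; G_2 = 11−1 = 10
step 2: 10 = 2·5; sub 6 for 5: 2·6; = 12; G_3 = 12−1 = 11
step 3: 11 = 6 + 5; sub 7 for 6: 7 + 5; = 12; G_4 = 12−1 = 11
step 4: 11 = 7 + 4; sub 8 for 7: 8 + 4; = 12; G_5 = 12−1 = 11
step 5: 11 = 8 + 3; sub 9 for 8: 9 + 3; = 12; G_6 = 12−1 = 11

0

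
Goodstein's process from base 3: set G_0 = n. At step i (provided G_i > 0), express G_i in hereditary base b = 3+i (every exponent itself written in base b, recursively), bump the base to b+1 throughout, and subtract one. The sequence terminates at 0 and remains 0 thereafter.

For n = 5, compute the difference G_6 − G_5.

-1

5 —HB3→ 3 + 2 —bump→ 4 + 2 = 6 —(−1)→ 5
5 —HB4→ 4 + 1 —bump→ 5 + 1 = 6 —(−1)→ 5
5 —HB5→ 5 —bump→ 6 = 6 —(−1)→ 5
5 —HB6→ 5 —bump→ 5 = 5 —(−1)→ 4
4 —HB7→ 4 —bump→ 4 = 4 —(−1)→ 3
3 —HB8→ 3 —bump→ 3 = 3 —(−1)→ 2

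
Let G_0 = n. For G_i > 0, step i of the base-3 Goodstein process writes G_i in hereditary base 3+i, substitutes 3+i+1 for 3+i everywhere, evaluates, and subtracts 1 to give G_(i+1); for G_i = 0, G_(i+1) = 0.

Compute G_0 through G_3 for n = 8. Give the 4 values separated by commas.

8, 9, 10, 11

step 0: 8 = 2·3 + 2; sub 4 for 3: 2·4 + 2; = 10; G_1 = 10−1 = 9
step 1: 9 = 2·4 + 1; sub 5 for 4: 2·5 + 1; = 11; G_2 = 11−1 = 10
step 2: 10 = 2·5; sub 6 for 5: 2·6; = 12; G_3 = 12−1 = 11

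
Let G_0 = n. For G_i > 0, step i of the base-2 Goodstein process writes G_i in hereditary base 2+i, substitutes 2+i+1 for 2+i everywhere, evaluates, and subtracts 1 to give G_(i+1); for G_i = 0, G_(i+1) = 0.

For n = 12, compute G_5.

5764910

(0) 12|_2 = 2^(2 + 1) + 2^2 ↦ 3^(3 + 1) + 3^3|_3 = 108 ⇒ 107
(1) 107|_3 = 3^(3 + 1) + 2·3^2 + 2·3 + 2 ↦ 4^(4 + 1) + 2·4^2 + 2·4 + 2|_4 = 1066 ⇒ 1065
(2) 1065|_4 = 4^(4 + 1) + 2·4^2 + 2·4 + 1 ↦ 5^(5 + 1) + 2·5^2 + 2·5 + 1|_5 = 15686 ⇒ 15685
(3) 15685|_5 = 5^(5 + 1) + 2·5^2 + 2·5 ↦ 6^(6 + 1) + 2·6^2 + 2·6|_6 = 280020 ⇒ 280019
(4) 280019|_6 = 6^(6 + 1) + 2·6^2 + 6 + 5 ↦ 7^(7 + 1) + 2·7^2 + 7 + 5|_7 = 5764911 ⇒ 5764910
(5) 5764910|_7 = 7^(7 + 1) + 2·7^2 + 7 + 4 ↦ 8^(8 + 1) + 2·8^2 + 8 + 4|_8 = 134217868 ⇒ 134217867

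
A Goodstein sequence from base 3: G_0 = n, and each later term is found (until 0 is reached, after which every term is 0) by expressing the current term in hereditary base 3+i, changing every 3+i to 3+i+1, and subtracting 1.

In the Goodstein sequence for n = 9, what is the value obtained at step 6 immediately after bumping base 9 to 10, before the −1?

26

G_0 = 9. HB_3(9) = 3^2. Bump = 16. G_1 = 15.
G_1 = 15. HB_4(15) = 3·4 + 3. Bump = 18. G_2 = 17.
G_2 = 17. HB_5(17) = 3·5 + 2. Bump = 20. G_3 = 19.
G_3 = 19. HB_6(19) = 3·6 + 1. Bump = 22. G_4 = 21.
G_4 = 21. HB_7(21) = 3·7. Bump = 24. G_5 = 23.
G_5 = 23. HB_8(23) = 2·8 + 7. Bump = 25. G_6 = 24.
G_6 = 24. HB_9(24) = 2·9 + 6. Bump = 26. G_7 = 25.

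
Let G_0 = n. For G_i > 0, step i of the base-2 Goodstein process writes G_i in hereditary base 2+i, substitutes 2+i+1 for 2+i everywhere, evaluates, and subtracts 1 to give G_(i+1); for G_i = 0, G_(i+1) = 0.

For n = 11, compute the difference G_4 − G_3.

(0) 11|_2 = 2^(2 + 1) + 2 + 1 ↦ 3^(3 + 1) + 3 + 1|_3 = 85 ⇒ 84
(1) 84|_3 = 3^(3 + 1) + 3 ↦ 4^(4 + 1) + 4|_4 = 1028 ⇒ 1027
(2) 1027|_4 = 4^(4 + 1) + 3 ↦ 5^(5 + 1) + 3|_5 = 15628 ⇒ 15627
(3) 15627|_5 = 5^(5 + 1) + 2 ↦ 6^(6 + 1) + 2|_6 = 279938 ⇒ 279937

264310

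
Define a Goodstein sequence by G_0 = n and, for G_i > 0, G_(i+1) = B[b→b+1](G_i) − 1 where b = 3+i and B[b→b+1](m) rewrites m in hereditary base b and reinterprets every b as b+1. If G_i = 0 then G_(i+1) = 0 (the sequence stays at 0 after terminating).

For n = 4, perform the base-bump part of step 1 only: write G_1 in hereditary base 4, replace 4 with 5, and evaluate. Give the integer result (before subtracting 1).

G_0 = 4. HB_3(4) = 3 + 1. Bump = 5. G_1 = 4.
G_1 = 4. HB_4(4) = 4. Bump = 5. G_2 = 4.

5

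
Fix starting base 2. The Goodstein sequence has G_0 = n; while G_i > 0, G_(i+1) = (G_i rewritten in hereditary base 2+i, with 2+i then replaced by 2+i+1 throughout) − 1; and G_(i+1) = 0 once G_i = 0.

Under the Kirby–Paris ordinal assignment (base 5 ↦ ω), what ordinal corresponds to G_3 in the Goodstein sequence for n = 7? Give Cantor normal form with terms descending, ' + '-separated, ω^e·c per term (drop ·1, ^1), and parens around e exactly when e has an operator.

ω^ω + 2

i=0: 7 = 2^2 + 2 + 1 (b=2); 2→3: 3^3 + 3 + 1 = 31; 31−1 = 30
i=1: 30 = 3^3 + 3 (b=3); 3→4: 4^4 + 4 = 260; 260−1 = 259
i=2: 259 = 4^4 + 3 (b=4); 4→5: 5^5 + 3 = 3128; 3128−1 = 3127
i=3: 3127 = 5^5 + 2 (b=5); 5→6: 6^6 + 2 = 46658; 46658−1 = 46657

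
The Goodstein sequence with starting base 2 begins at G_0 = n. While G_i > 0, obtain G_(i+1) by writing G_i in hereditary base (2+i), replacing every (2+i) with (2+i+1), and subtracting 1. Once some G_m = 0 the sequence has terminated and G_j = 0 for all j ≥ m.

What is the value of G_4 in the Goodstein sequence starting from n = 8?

93395

base 2: 8 = 2^(2 + 1); at 3: 3^(3 + 1) = 81; next = 80
base 3: 80 = 2·3^3 + 2·3^2 + 2·3 + 2; at 4: 2·4^4 + 2·4^2 + 2·4 + 2 = 554; next = 553
base 4: 553 = 2·4^4 + 2·4^2 + 2·4 + 1; at 5: 2·5^5 + 2·5^2 + 2·5 + 1 = 6311; next = 6310
base 5: 6310 = 2·5^5 + 2·5^2 + 2·5; at 6: 2·6^6 + 2·6^2 + 2·6 = 93396; next = 93395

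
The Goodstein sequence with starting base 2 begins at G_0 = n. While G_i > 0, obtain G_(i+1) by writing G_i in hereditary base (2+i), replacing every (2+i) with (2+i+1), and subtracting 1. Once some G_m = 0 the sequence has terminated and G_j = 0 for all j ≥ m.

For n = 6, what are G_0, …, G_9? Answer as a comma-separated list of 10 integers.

6, 29, 257, 3125, 46655, 98039, 187243, 332147, 555551, 885775

base 2: 6 = 2^2 + 2; at 3: 3^3 + 3 = 30; next = 29
base 3: 29 = 3^3 + 2; at 4: 4^4 + 2 = 258; next = 257
base 4: 257 = 4^4 + 1; at 5: 5^5 + 1 = 3126; next = 3125
base 5: 3125 = 5^5; at 6: 6^6 = 46656; next = 46655
base 6: 46655 = 5·6^5 + 5·6^4 + 5·6^3 + 5·6^2 + 5·6 + 5; at 7: 5·7^5 + 5·7^4 + 5·7^3 + 5·7^2 + 5·7 + 5 = 98040; next = 98039
base 7: 98039 = 5·7^5 + 5·7^4 + 5·7^3 + 5·7^2 + 5·7 + 4; at 8: 5·8^5 + 5·8^4 + 5·8^3 + 5·8^2 + 5·8 + 4 = 187244; next = 187243
base 8: 187243 = 5·8^5 + 5·8^4 + 5·8^3 + 5·8^2 + 5·8 + 3; at 9: 5·9^5 + 5·9^4 + 5·9^3 + 5·9^2 + 5·9 + 3 = 332148; next = 332147
base 9: 332147 = 5·9^5 + 5·9^4 + 5·9^3 + 5·9^2 + 5·9 + 2; at 10: 5·10^5 + 5·10^4 + 5·10^3 + 5·10^2 + 5·10 + 2 = 555552; next = 555551
base 10: 555551 = 5·10^5 + 5·10^4 + 5·10^3 + 5·10^2 + 5·10 + 1; at 11: 5·11^5 + 5·11^4 + 5·11^3 + 5·11^2 + 5·11 + 1 = 885776; next = 885775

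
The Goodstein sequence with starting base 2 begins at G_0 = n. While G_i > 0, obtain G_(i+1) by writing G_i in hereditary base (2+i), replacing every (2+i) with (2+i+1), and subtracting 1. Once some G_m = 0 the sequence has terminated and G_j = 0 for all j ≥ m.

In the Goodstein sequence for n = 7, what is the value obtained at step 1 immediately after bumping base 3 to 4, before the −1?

260

step 0: 7 = 2^2 + 2 + 1; sub 3 for 2: 3^3 + 3 + 1; = 31; G_1 = 31−1 = 30
step 1: 30 = 3^3 + 3; sub 4 for 3: 4^4 + 4; = 260; G_2 = 260−1 = 259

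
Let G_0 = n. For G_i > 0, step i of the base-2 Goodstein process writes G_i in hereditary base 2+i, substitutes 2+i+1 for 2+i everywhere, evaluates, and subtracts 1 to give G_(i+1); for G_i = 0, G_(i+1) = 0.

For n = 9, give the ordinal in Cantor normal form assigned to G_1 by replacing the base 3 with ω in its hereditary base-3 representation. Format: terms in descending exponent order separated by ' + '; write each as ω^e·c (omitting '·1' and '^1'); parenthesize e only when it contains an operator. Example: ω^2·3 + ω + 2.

i=0: 9 = 2^(2 + 1) + 1 (b=2); 2→3: 3^(3 + 1) + 1 = 82; 82−1 = 81
i=1: 81 = 3^(3 + 1) (b=3); 3→4: 4^(4 + 1) = 1024; 1024−1 = 1023

ω^(ω + 1)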